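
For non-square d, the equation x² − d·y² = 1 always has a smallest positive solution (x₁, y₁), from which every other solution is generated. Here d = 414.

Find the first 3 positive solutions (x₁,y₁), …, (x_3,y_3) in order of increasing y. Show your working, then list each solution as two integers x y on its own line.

d=414: √d = [20; 2,1,7,2,7,1,2,40] (ℓ=8, even), read p_7/q_7
a_0=20:  p_0=20·1+0=20,  q_0=20·0+1=1
a_1=2:  p_1=2·20+1=41,  q_1=2·1+0=2
…
a_3=7:  p_3=7·61+41=468,  q_3=7·3+2=23
…
a_6=1:  p_6=1·7447+997=8444,  q_6=1·366+49=415
a_7=2:  p_7=2·8444+7447=24335,  q_7=2·415+366=1196
→ (24335, 1196).  Check: 24335²=592192225, 414·1196²=592192224, difference 1.
k=2:  x_2 = 24335·24335+414·1196·1196 = 1184384449,  y_2 = 24335·1196+1196·24335 = 58209320
k=3:  x_3 = 24335·1184384449+414·1196·58209320 = 57643991108495,  y_3 = 24335·58209320+1196·1184384449 = 2833047603204

24335 1196
1184384449 58209320
57643991108495 2833047603204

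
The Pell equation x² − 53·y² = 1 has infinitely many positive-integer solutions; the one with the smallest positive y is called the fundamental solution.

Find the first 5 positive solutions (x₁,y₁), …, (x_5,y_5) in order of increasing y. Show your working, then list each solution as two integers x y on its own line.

66249 9100
8777860001 1205731800
1163048894346249 159757052027300
154101652394311440001 21167489878307463600
20418160737778428282906249 2804650073736225260045500

√53 = [7; 3,1,1,3,14, …], period ℓ=5 (odd) → k=9
step 0: (7, 1)  from 7·(1,0) + (0,1)
…
step 3: (51, 7)  from 1·(29,4) + (22,3)
…
step 5: (2599, 357)  from 14·(182,25) + (51,7)
step 6: (7979, 1096)  from 3·(2599,357) + (182,25)
…
step 8: (18557, 2549)  from 1·(10578,1453) + (7979,1096)
step 9: (66249, 9100)  from 3·(18557,2549) + (10578,1453)
(x₁, y₁) = (66249, 9100);  66249² − 53·9100² = 1 ✓
(x_2, y_2) = (66249·66249 + 53·9100·9100, 66249·9100 + 9100·66249) = (8777860001, 1205731800)
(x_3, y_3) = (66249·8777860001 + 53·9100·1205731800, 66249·1205731800 + 9100·8777860001) = (1163048894346249, 159757052027300)
(x_4, y_4) = (66249·1163048894346249 + 53·9100·159757052027300, 66249·159757052027300 + 9100·1163048894346249) = (154101652394311440001, 21167489878307463600)
(x_5, y_5) = (66249·154101652394311440001 + 53·9100·21167489878307463600, 66249·21167489878307463600 + 9100·154101652394311440001) = (20418160737778428282906249, 2804650073736225260045500)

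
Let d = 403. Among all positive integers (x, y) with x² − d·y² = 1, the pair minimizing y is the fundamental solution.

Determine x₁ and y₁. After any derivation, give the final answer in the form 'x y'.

√403 → a₀=20, period (13,2,1,3,1,3,1,2,13,40); ℓ=10 even so k=9
step 0: (20, 1)  from 20·(1,0) + (0,1)
…
step 5: (3754, 187)  from 1·(2951,147) + (803,40)
…
step 7: (17967, 895)  from 1·(14213,708) + (3754,187)
step 8: (50147, 2498)  from 2·(17967,895) + (14213,708)
step 9: (669878, 33369)  from 13·(50147,2498) + (17967,895)
fundamental: x₁=669878, y₁=33369  (since 448736534884 − 403·1113490161 = 1)

669878 33369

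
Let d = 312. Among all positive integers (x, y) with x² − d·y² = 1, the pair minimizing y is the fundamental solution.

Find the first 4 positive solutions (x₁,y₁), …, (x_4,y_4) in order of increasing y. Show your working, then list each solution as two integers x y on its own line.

√312 → a₀=17, period (1,1,1,34); ℓ=4 even so k=3
i=0: a=17 ⇒ p=17, q=1
i=1: a=1 ⇒ p=18, q=1
i=2: a=1 ⇒ p=35, q=2
i=3: a=1 ⇒ p=53, q=3
→ (53, 3).  Check: 53²=2809, 312·3²=2808, difference 1.
(x_2, y_2) = (53·53 + 312·3·3, 53·3 + 3·53) = (5617, 318)
(x_3, y_3) = (53·5617 + 312·3·318, 53·318 + 3·5617) = (595349, 33705)
(x_4, y_4) = (53·595349 + 312·3·33705, 53·33705 + 3·595349) = (63101377, 3572412)

53 3
5617 318
595349 33705
63101377 3572412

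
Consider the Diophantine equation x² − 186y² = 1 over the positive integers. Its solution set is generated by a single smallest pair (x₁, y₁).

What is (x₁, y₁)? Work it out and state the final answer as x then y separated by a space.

7501 550

d=186: √d = [13; 1,1,1,3,4,3,1,1,1,26] (ℓ=10, even), read p_9/q_9
step 0: (13, 1)  from 13·(1,0) + (0,1)
step 1: (14, 1)  from 1·(13,1) + (1,0)
step 2: (27, 2)  from 1·(14,1) + (13,1)
…
step 5: (641, 47)  from 4·(150,11) + (41,3)
…
step 7: (2714, 199)  from 1·(2073,152) + (641,47)
step 8: (4787, 351)  from 1·(2714,199) + (2073,152)
step 9: (7501, 550)  from 1·(4787,351) + (2714,199)
(x₁, y₁) = (7501, 550);  7501² − 186·550² = 1 ✓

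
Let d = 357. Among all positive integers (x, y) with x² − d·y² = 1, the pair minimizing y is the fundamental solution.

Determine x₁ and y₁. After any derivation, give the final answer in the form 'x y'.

3401 180

[18; 1,8,2,8,1,36] for √357; ℓ=6 ⇒ convergent index 5
step 0: (18, 1)  from 18·(1,0) + (0,1)
step 1: (19, 1)  from 1·(18,1) + (1,0)
step 2: (170, 9)  from 8·(19,1) + (18,1)
…
step 4: (3042, 161)  from 8·(359,19) + (170,9)
step 5: (3401, 180)  from 1·(3042,161) + (359,19)
→ (3401, 180).  Check: 3401²=11566801, 357·180²=11566800, difference 1.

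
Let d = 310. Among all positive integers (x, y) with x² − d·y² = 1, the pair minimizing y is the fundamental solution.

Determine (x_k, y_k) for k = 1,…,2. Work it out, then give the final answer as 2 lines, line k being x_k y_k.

848719 48204
1440647881921 81823301352

d=310: √d = [17; 1,1,1,1,5,…,1,1,34] (ℓ=16, even), read p_15/q_15
a_0=17:  p_0=17·1+0=17,  q_0=17·0+1=1
a_1=1:  p_1=1·17+1=18,  q_1=1·1+0=1
a_2=1:  p_2=1·18+17=35,  q_2=1·1+1=2
a_3=1:  p_3=1·35+18=53,  q_3=1·2+1=3
a_4=1:  p_4=1·53+35=88,  q_4=1·3+2=5
a_5=5:  p_5=5·88+53=493,  q_5=5·5+3=28
a_6=3:  p_6=3·493+88=1567,  q_6=3·28+5=89
a_7=1:  p_7=1·1567+493=2060,  q_7=1·89+28=117
a_8=2:  p_8=2·2060+1567=5687,  q_8=2·117+89=323
a_9=1:  p_9=1·5687+2060=7747,  q_9=1·323+117=440
a_10=3:  p_10=3·7747+5687=28928,  q_10=3·440+323=1643
a_11=5:  p_11=5·28928+7747=152387,  q_11=5·1643+440=8655
a_12=1:  p_12=1·152387+28928=181315,  q_12=1·8655+1643=10298
a_13=1:  p_13=1·181315+152387=333702,  q_13=1·10298+8655=18953
a_14=1:  p_14=1·333702+181315=515017,  q_14=1·18953+10298=29251
a_15=1:  p_15=1·515017+333702=848719,  q_15=1·29251+18953=48204
fundamental: x₁=848719, y₁=48204  (since 720323940961 − 310·2323625616 = 1)
k=2:  x_2 = 848719·848719+310·48204·48204 = 1440647881921,  y_2 = 848719·48204+48204·848719 = 81823301352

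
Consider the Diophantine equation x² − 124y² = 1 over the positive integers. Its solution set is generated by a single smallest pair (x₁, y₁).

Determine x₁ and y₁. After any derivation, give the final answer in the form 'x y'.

4620799 414960

√124 → a₀=11, period (7,2,1,1,1,…,2,7,22); ℓ=16 even so k=15
k=0  a_k=11  p_k/q_k = 11/1
k=1  a_k=7  p_k/q_k = 78/7
…
k=3  a_k=1  p_k/q_k = 245/22
k=4  a_k=1  p_k/q_k = 412/37
…
k=7  a_k=1  p_k/q_k = 3040/273
k=8  a_k=4  p_k/q_k = 14543/1306
…
k=10  a_k=3  p_k/q_k = 67292/6043
…
k=12  a_k=1  p_k/q_k = 152167/13665
…
k=14  a_k=2  p_k/q_k = 626251/56239
k=15  a_k=7  p_k/q_k = 4620799/414960
(x₁, y₁) = (4620799, 414960);  4620799² − 124·414960² = 1 ✓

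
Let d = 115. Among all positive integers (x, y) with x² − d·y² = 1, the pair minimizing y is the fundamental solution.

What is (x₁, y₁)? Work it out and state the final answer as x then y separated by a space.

√115 → a₀=10, period (1,2,1,1,1,1,1,2,1,20); ℓ=10 even so k=9
i=0: a=10 ⇒ p=10, q=1
…
i=8: a=2 ⇒ p=815, q=76
i=9: a=1 ⇒ p=1126, q=105
→ (1126, 105).  Check: 1126²=1267876, 115·105²=1267875, difference 1.

1126 105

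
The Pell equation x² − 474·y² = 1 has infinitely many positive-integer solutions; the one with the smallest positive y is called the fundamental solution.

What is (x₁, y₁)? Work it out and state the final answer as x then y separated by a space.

[21; 1,3,2,1,1,…,3,1,42] for √474; ℓ=14 ⇒ convergent index 13
k=0  a_k=21  p_k/q_k = 21/1
k=1  a_k=1  p_k/q_k = 22/1
…
k=3  a_k=2  p_k/q_k = 196/9
…
k=5  a_k=1  p_k/q_k = 479/22
k=6  a_k=1  p_k/q_k = 762/35
k=7  a_k=6  p_k/q_k = 5051/232
…
k=10  a_k=1  p_k/q_k = 16677/766
…
k=12  a_k=3  p_k/q_k = 149331/6859
k=13  a_k=1  p_k/q_k = 193549/8890
(x₁, y₁) = (193549, 8890);  193549² − 474·8890² = 1 ✓

193549 8890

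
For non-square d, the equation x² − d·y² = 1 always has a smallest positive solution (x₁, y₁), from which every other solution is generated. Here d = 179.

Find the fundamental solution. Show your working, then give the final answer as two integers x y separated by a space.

√179 = [13; 2,1,1,1,3,…,1,2,26, …], period ℓ=14 (even) → k=13
i=0: a=13 ⇒ p=13, q=1
i=1: a=2 ⇒ p=27, q=2
…
i=3: a=1 ⇒ p=67, q=5
i=4: a=1 ⇒ p=107, q=8
i=5: a=3 ⇒ p=388, q=29
i=6: a=5 ⇒ p=2047, q=153
i=7: a=13 ⇒ p=26999, q=2018
i=8: a=5 ⇒ p=137042, q=10243
i=9: a=3 ⇒ p=438125, q=32747
i=10: a=1 ⇒ p=575167, q=42990
i=11: a=1 ⇒ p=1013292, q=75737
i=12: a=1 ⇒ p=1588459, q=118727
i=13: a=2 ⇒ p=4190210, q=313191
(x₁, y₁) = (4190210, 313191);  4190210² − 179·313191² = 1 ✓

4190210 313191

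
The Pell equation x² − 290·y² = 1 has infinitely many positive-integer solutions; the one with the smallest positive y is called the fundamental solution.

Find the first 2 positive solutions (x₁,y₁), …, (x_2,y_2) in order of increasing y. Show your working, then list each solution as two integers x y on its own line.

[17; 34] for √290; ℓ=1 ⇒ convergent index 1
k=0  a_k=17  p_k/q_k = 17/1
k=1  a_k=34  p_k/q_k = 579/34
→ (579, 34).  Check: 579²=335241, 290·34²=335240, difference 1.
(579+34√290)^2 = 670481 + 39372√290

579 34
670481 39372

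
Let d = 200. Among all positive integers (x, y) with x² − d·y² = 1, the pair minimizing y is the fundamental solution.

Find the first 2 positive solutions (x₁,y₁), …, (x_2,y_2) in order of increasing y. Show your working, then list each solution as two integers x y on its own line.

√200 → a₀=14, period (7,28); ℓ=2 even so k=1
step 0: (14, 1)  from 14·(1,0) + (0,1)
step 1: (99, 7)  from 7·(14,1) + (1,0)
→ (99, 7).  Check: 99²=9801, 200·7²=9800, difference 1.
k=2:  x_2 = 99·99+200·7·7 = 19601,  y_2 = 99·7+7·99 = 1386

99 7
19601 1386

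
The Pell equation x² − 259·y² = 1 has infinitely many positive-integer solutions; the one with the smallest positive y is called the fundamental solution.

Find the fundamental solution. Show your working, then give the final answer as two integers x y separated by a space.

d=259: √d = [16; 10,1,2,3,4,3,2,1,10,32] (ℓ=10, even), read p_9/q_9
k=0  a_k=16  p_k/q_k = 16/1
k=1  a_k=10  p_k/q_k = 161/10
k=2  a_k=1  p_k/q_k = 177/11
…
k=4  a_k=3  p_k/q_k = 1722/107
k=5  a_k=4  p_k/q_k = 7403/460
k=6  a_k=3  p_k/q_k = 23931/1487
…
k=8  a_k=1  p_k/q_k = 79196/4921
k=9  a_k=10  p_k/q_k = 847225/52644
fundamental: x₁=847225, y₁=52644  (since 717790200625 − 259·2771390736 = 1)

847225 52644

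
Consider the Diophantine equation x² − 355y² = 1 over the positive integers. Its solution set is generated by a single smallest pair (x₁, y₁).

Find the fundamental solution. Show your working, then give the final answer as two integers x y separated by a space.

954809 50676

d=355: √d = [18; 1,5,3,3,1,6,1,3,3,5,1,36] (ℓ=12, even), read p_11/q_11
k=0  a_k=18  p_k/q_k = 18/1
k=1  a_k=1  p_k/q_k = 19/1
…
k=5  a_k=1  p_k/q_k = 1545/82
k=6  a_k=6  p_k/q_k = 10457/555
k=7  a_k=1  p_k/q_k = 12002/637
k=8  a_k=3  p_k/q_k = 46463/2466
k=9  a_k=3  p_k/q_k = 151391/8035
k=10  a_k=5  p_k/q_k = 803418/42641
k=11  a_k=1  p_k/q_k = 954809/50676
(x₁, y₁) = (954809, 50676);  954809² − 355·50676² = 1 ✓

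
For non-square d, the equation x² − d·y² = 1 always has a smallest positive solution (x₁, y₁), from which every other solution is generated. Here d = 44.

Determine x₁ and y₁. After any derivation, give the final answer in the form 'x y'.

√44 → a₀=6, period (1,1,1,2,1,1,1,12); ℓ=8 even so k=7
a_0=6:  p_0=6·1+0=6,  q_0=6·0+1=1
a_1=1:  p_1=1·6+1=7,  q_1=1·1+0=1
a_2=1:  p_2=1·7+6=13,  q_2=1·1+1=2
…
a_4=2:  p_4=2·20+13=53,  q_4=2·3+2=8
…
a_6=1:  p_6=1·73+53=126,  q_6=1·11+8=19
a_7=1:  p_7=1·126+73=199,  q_7=1·19+11=30
→ (199, 30).  Check: 199²=39601, 44·30²=39600, difference 1.

199 30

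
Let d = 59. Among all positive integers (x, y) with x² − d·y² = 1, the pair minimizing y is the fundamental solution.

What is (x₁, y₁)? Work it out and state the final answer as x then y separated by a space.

530 69

[7; 1,2,7,2,1,14] for √59; ℓ=6 ⇒ convergent index 5
a_0=7:  p_0=7·1+0=7,  q_0=7·0+1=1
a_1=1:  p_1=1·7+1=8,  q_1=1·1+0=1
…
a_3=7:  p_3=7·23+8=169,  q_3=7·3+1=22
a_4=2:  p_4=2·169+23=361,  q_4=2·22+3=47
a_5=1:  p_5=1·361+169=530,  q_5=1·47+22=69
fundamental: x₁=530, y₁=69  (since 280900 − 59·4761 = 1)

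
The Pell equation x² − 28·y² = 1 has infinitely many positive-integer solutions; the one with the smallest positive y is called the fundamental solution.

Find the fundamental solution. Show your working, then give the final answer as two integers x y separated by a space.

√28 → a₀=5, period (3,2,3,10); ℓ=4 even so k=3
a_0=5:  p_0=5·1+0=5,  q_0=5·0+1=1
…
a_2=2:  p_2=2·16+5=37,  q_2=2·3+1=7
a_3=3:  p_3=3·37+16=127,  q_3=3·7+3=24
→ (127, 24).  Check: 127²=16129, 28·24²=16128, difference 1.

127 24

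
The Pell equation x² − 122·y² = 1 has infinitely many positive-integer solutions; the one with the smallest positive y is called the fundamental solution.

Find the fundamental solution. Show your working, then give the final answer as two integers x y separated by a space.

d=122: √d = [11; 22] (ℓ=1, odd), read p_1/q_1
step 0: (11, 1)  from 11·(1,0) + (0,1)
step 1: (243, 22)  from 22·(11,1) + (1,0)
fundamental: x₁=243, y₁=22  (since 59049 − 122·484 = 1)

243 22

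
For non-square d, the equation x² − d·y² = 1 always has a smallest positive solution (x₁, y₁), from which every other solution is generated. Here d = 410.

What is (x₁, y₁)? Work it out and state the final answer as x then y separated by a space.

81 4

[20; 4,40] for √410; ℓ=2 ⇒ convergent index 1
k=0  a_k=20  p_k/q_k = 20/1
k=1  a_k=4  p_k/q_k = 81/4
→ (81, 4).  Check: 81²=6561, 410·4²=6560, difference 1.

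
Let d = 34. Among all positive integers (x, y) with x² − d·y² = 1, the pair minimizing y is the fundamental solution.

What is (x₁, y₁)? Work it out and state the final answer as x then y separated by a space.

35 6

√34 = [5; 1,4,1,10, …], period ℓ=4 (even) → k=3
step 0: (5, 1)  from 5·(1,0) + (0,1)
step 1: (6, 1)  from 1·(5,1) + (1,0)
step 2: (29, 5)  from 4·(6,1) + (5,1)
step 3: (35, 6)  from 1·(29,5) + (6,1)
fundamental: x₁=35, y₁=6  (since 1225 − 34·36 = 1)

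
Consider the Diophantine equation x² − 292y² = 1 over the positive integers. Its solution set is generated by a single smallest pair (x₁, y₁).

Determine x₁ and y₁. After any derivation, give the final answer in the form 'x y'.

2281249 133500

√292 → a₀=17, period (11,2,1,3,8,3,1,2,11,34); ℓ=10 even so k=9
k=0  a_k=17  p_k/q_k = 17/1
k=1  a_k=11  p_k/q_k = 188/11
…
k=3  a_k=1  p_k/q_k = 581/34
k=4  a_k=3  p_k/q_k = 2136/125
…
k=7  a_k=1  p_k/q_k = 72812/4261
k=8  a_k=2  p_k/q_k = 200767/11749
k=9  a_k=11  p_k/q_k = 2281249/133500
fundamental: x₁=2281249, y₁=133500  (since 5204097000001 − 292·17822250000 = 1)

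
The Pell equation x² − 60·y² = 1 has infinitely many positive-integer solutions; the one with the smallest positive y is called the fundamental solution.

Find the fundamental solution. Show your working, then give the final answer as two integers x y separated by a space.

d=60: √d = [7; 1,2,1,14] (ℓ=4, even), read p_3/q_3
i=0: a=7 ⇒ p=7, q=1
…
i=2: a=2 ⇒ p=23, q=3
i=3: a=1 ⇒ p=31, q=4
(x₁, y₁) = (31, 4);  31² − 60·4² = 1 ✓

31 4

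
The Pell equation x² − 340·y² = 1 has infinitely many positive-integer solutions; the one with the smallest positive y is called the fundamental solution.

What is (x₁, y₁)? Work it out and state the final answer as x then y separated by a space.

285769 15498

√340 = [18; 2,3,1,1,1,…,3,2,36, …], period ℓ=14 (even) → k=13
step 0: (18, 1)  from 18·(1,0) + (0,1)
…
step 3: (166, 9)  from 1·(129,7) + (37,2)
…
step 5: (461, 25)  from 1·(295,16) + (166,9)
…
step 11: (34813, 1888)  from 1·(21039,1141) + (13774,747)
step 12: (125478, 6805)  from 3·(34813,1888) + (21039,1141)
step 13: (285769, 15498)  from 2·(125478,6805) + (34813,1888)
(x₁, y₁) = (285769, 15498);  285769² − 340·15498² = 1 ✓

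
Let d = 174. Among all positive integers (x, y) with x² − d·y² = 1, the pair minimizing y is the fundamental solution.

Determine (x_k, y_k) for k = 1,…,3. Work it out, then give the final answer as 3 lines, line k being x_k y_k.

1451 110
4210801 319220
12219743051 926376330

√174 → a₀=13, period (5,4,5,26); ℓ=4 even so k=3
k=0  a_k=13  p_k/q_k = 13/1
k=1  a_k=5  p_k/q_k = 66/5
k=2  a_k=4  p_k/q_k = 277/21
k=3  a_k=5  p_k/q_k = 1451/110
→ (1451, 110).  Check: 1451²=2105401, 174·110²=2105400, difference 1.
k=2:  x_2 = 1451·1451+174·110·110 = 4210801,  y_2 = 1451·110+110·1451 = 319220
k=3:  x_3 = 1451·4210801+174·110·319220 = 12219743051,  y_3 = 1451·319220+110·4210801 = 926376330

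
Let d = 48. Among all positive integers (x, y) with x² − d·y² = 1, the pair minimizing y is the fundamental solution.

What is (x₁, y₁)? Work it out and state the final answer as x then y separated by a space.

√48 = [6; 1,12, …], period ℓ=2 (even) → k=1
a_0=6:  p_0=6·1+0=6,  q_0=6·0+1=1
a_1=1:  p_1=1·6+1=7,  q_1=1·1+0=1
→ (7, 1).  Check: 7²=49, 48·1²=48, difference 1.

7 1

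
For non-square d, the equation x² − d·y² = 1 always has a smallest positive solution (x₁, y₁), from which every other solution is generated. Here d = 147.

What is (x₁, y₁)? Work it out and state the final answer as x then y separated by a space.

97 8

[12; 8,24] for √147; ℓ=2 ⇒ convergent index 1
i=0: a=12 ⇒ p=12, q=1
i=1: a=8 ⇒ p=97, q=8
(x₁, y₁) = (97, 8);  97² − 147·8² = 1 ✓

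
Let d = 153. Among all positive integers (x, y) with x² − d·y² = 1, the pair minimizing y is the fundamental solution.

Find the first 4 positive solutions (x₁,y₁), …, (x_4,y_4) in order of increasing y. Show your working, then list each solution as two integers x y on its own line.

2177 176
9478657 766304
41270070401 3336487440
179689877047297 14527065547456

√153 = [12; 2,1,2,2,2,1,2,24, …], period ℓ=8 (even) → k=7
i=0: a=12 ⇒ p=12, q=1
i=1: a=2 ⇒ p=25, q=2
…
i=3: a=2 ⇒ p=99, q=8
i=4: a=2 ⇒ p=235, q=19
i=5: a=2 ⇒ p=569, q=46
i=6: a=1 ⇒ p=804, q=65
i=7: a=2 ⇒ p=2177, q=176
fundamental: x₁=2177, y₁=176  (since 4739329 − 153·30976 = 1)
n=2: (2177,176)∘(2177,176) = (2177·2177+153·176·176, 2177·176+176·2177) = (9478657,766304)
n=3: (9478657,766304)∘(2177,176) = (2177·9478657+153·176·766304, 2177·766304+176·9478657) = (41270070401,3336487440)
n=4: (41270070401,3336487440)∘(2177,176) = (2177·41270070401+153·176·3336487440, 2177·3336487440+176·41270070401) = (179689877047297,14527065547456)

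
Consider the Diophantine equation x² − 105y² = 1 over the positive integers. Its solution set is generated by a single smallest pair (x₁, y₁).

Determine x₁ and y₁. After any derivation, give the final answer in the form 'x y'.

41 4

√105 = [10; 4,20, …], period ℓ=2 (even) → k=1
i=0: a=10 ⇒ p=10, q=1
i=1: a=4 ⇒ p=41, q=4
fundamental: x₁=41, y₁=4  (since 1681 − 105·16 = 1)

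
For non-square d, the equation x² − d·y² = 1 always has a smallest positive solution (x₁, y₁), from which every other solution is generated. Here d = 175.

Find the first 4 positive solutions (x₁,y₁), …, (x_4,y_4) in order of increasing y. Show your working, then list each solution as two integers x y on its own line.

2024 153
8193151 619344
33165873224 2507104359
134255446617601 10148757825888

√175 = [13; 4,2,1,2,4,26, …], period ℓ=6 (even) → k=5
a_0=13:  p_0=13·1+0=13,  q_0=13·0+1=1
a_1=4:  p_1=4·13+1=53,  q_1=4·1+0=4
…
a_4=2:  p_4=2·172+119=463,  q_4=2·13+9=35
a_5=4:  p_5=4·463+172=2024,  q_5=4·35+13=153
(x₁, y₁) = (2024, 153);  2024² − 175·153² = 1 ✓
k=2:  x_2 = 2024·2024+175·153·153 = 8193151,  y_2 = 2024·153+153·2024 = 619344
k=3:  x_3 = 2024·8193151+175·153·619344 = 33165873224,  y_3 = 2024·619344+153·8193151 = 2507104359
k=4:  x_4 = 2024·33165873224+175·153·2507104359 = 134255446617601,  y_4 = 2024·2507104359+153·33165873224 = 10148757825888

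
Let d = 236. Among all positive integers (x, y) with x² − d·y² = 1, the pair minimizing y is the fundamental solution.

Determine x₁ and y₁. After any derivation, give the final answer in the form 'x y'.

561799 36570

d=236: √d = [15; 2,1,3,5,1,6,1,5,3,1,2,30] (ℓ=12, even), read p_11/q_11
step 0: (15, 1)  from 15·(1,0) + (0,1)
step 1: (31, 2)  from 2·(15,1) + (1,0)
step 2: (46, 3)  from 1·(31,2) + (15,1)
step 3: (169, 11)  from 3·(46,3) + (31,2)
step 4: (891, 58)  from 5·(169,11) + (46,3)
step 5: (1060, 69)  from 1·(891,58) + (169,11)
…
step 8: (48806, 3177)  from 5·(8311,541) + (7251,472)
step 9: (154729, 10072)  from 3·(48806,3177) + (8311,541)
step 10: (203535, 13249)  from 1·(154729,10072) + (48806,3177)
step 11: (561799, 36570)  from 2·(203535,13249) + (154729,10072)
fundamental: x₁=561799, y₁=36570  (since 315618116401 − 236·1337364900 = 1)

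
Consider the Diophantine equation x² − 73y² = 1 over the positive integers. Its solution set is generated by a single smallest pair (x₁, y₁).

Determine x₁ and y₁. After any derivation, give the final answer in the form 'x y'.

2281249 267000

d=73: √d = [8; 1,1,5,5,1,1,16] (ℓ=7, odd), read p_13/q_13
step 0: (8, 1)  from 8·(1,0) + (0,1)
step 1: (9, 1)  from 1·(8,1) + (1,0)
…
step 3: (94, 11)  from 5·(17,2) + (9,1)
step 4: (487, 57)  from 5·(94,11) + (17,2)
…
step 6: (1068, 125)  from 1·(581,68) + (487,57)
step 7: (17669, 2068)  from 16·(1068,125) + (581,68)
step 8: (18737, 2193)  from 1·(17669,2068) + (1068,125)
step 9: (36406, 4261)  from 1·(18737,2193) + (17669,2068)
step 10: (200767, 23498)  from 5·(36406,4261) + (18737,2193)
step 11: (1040241, 121751)  from 5·(200767,23498) + (36406,4261)
step 12: (1241008, 145249)  from 1·(1040241,121751) + (200767,23498)
step 13: (2281249, 267000)  from 1·(1241008,145249) + (1040241,121751)
(x₁, y₁) = (2281249, 267000);  2281249² − 73·267000² = 1 ✓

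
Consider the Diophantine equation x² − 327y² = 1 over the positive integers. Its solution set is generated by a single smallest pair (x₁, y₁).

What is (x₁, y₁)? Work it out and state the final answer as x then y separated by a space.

d=327: √d = [18; 12,36] (ℓ=2, even), read p_1/q_1
step 0: (18, 1)  from 18·(1,0) + (0,1)
step 1: (217, 12)  from 12·(18,1) + (1,0)
fundamental: x₁=217, y₁=12  (since 47089 − 327·144 = 1)

217 12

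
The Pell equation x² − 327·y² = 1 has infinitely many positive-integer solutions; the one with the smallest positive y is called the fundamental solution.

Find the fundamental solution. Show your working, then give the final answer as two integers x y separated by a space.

217 12

√327 → a₀=18, period (12,36); ℓ=2 even so k=1
k=0  a_k=18  p_k/q_k = 18/1
k=1  a_k=12  p_k/q_k = 217/12
(x₁, y₁) = (217, 12);  217² − 327·12² = 1 ✓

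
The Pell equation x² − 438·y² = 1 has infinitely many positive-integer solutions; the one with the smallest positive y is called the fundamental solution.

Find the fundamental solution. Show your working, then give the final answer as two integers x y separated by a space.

293 14

√438 = [20; 1,12,1,40, …], period ℓ=4 (even) → k=3
step 0: (20, 1)  from 20·(1,0) + (0,1)
…
step 2: (272, 13)  from 12·(21,1) + (20,1)
step 3: (293, 14)  from 1·(272,13) + (21,1)
→ (293, 14).  Check: 293²=85849, 438·14²=85848, difference 1.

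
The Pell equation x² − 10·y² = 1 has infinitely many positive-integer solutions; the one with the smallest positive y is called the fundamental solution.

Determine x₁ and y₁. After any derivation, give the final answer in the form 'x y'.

√10 → a₀=3, period (6); ℓ=1 odd so k=1
step 0: (3, 1)  from 3·(1,0) + (0,1)
step 1: (19, 6)  from 6·(3,1) + (1,0)
→ (19, 6).  Check: 19²=361, 10·6²=360, difference 1.

19 6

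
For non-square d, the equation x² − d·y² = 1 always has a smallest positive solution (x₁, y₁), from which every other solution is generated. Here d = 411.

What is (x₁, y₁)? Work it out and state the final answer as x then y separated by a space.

d=411: √d = [20; 3,1,1,1,19,1,1,1,3,40] (ℓ=10, even), read p_9/q_9
i=0: a=20 ⇒ p=20, q=1
…
i=2: a=1 ⇒ p=81, q=4
…
i=8: a=1 ⇒ p=13583, q=670
i=9: a=3 ⇒ p=49730, q=2453
fundamental: x₁=49730, y₁=2453  (since 2473072900 − 411·6017209 = 1)

49730 2453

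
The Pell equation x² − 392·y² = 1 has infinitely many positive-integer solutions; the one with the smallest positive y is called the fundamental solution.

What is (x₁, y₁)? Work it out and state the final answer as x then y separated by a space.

√392 → a₀=19, period (1,3,1,38); ℓ=4 even so k=3
a_0=19:  p_0=19·1+0=19,  q_0=19·0+1=1
a_1=1:  p_1=1·19+1=20,  q_1=1·1+0=1
a_2=3:  p_2=3·20+19=79,  q_2=3·1+1=4
a_3=1:  p_3=1·79+20=99,  q_3=1·4+1=5
(x₁, y₁) = (99, 5);  99² − 392·5² = 1 ✓

99 5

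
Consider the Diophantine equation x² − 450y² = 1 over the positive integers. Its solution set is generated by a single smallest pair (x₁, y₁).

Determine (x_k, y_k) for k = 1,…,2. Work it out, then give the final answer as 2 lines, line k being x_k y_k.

[21; 4,1,2,4,2,1,4,42] for √450; ℓ=8 ⇒ convergent index 7
i=0: a=21 ⇒ p=21, q=1
i=1: a=4 ⇒ p=85, q=4
i=2: a=1 ⇒ p=106, q=5
i=3: a=2 ⇒ p=297, q=14
i=4: a=4 ⇒ p=1294, q=61
i=5: a=2 ⇒ p=2885, q=136
i=6: a=1 ⇒ p=4179, q=197
i=7: a=4 ⇒ p=19601, q=924
(x₁, y₁) = (19601, 924);  19601² − 450·924² = 1 ✓
n=2: (19601,924)∘(19601,924) = (19601·19601+450·924·924, 19601·924+924·19601) = (768398401,36222648)

19601 924
768398401 36222648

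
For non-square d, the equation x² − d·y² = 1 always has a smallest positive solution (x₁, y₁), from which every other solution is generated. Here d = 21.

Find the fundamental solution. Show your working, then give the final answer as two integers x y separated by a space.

√21 → a₀=4, period (1,1,2,1,1,8); ℓ=6 even so k=5
step 0: (4, 1)  from 4·(1,0) + (0,1)
step 1: (5, 1)  from 1·(4,1) + (1,0)
step 2: (9, 2)  from 1·(5,1) + (4,1)
step 3: (23, 5)  from 2·(9,2) + (5,1)
step 4: (32, 7)  from 1·(23,5) + (9,2)
step 5: (55, 12)  from 1·(32,7) + (23,5)
(x₁, y₁) = (55, 12);  55² − 21·12² = 1 ✓

55 12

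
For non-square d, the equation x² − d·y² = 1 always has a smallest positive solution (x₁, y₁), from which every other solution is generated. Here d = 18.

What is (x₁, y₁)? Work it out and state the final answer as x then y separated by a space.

17 4

√18 → a₀=4, period (4,8); ℓ=2 even so k=1
k=0  a_k=4  p_k/q_k = 4/1
k=1  a_k=4  p_k/q_k = 17/4
fundamental: x₁=17, y₁=4  (since 289 − 18·16 = 1)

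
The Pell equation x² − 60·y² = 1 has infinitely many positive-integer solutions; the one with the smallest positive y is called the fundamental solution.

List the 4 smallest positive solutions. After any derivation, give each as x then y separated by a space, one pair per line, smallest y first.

[7; 1,2,1,14] for √60; ℓ=4 ⇒ convergent index 3
k=0  a_k=7  p_k/q_k = 7/1
k=1  a_k=1  p_k/q_k = 8/1
k=2  a_k=2  p_k/q_k = 23/3
k=3  a_k=1  p_k/q_k = 31/4
(x₁, y₁) = (31, 4);  31² − 60·4² = 1 ✓
(x_2, y_2) = (31·31 + 60·4·4, 31·4 + 4·31) = (1921, 248)
(x_3, y_3) = (31·1921 + 60·4·248, 31·248 + 4·1921) = (119071, 15372)
(x_4, y_4) = (31·119071 + 60·4·15372, 31·15372 + 4·119071) = (7380481, 952816)

31 4
1921 248
119071 15372
7380481 952816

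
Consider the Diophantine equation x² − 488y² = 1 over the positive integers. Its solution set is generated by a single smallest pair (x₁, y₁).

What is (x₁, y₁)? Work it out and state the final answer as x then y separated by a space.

[22; 11,44] for √488; ℓ=2 ⇒ convergent index 1
a_0=22:  p_0=22·1+0=22,  q_0=22·0+1=1
a_1=11:  p_1=11·22+1=243,  q_1=11·1+0=11
→ (243, 11).  Check: 243²=59049, 488·11²=59048, difference 1.

243 11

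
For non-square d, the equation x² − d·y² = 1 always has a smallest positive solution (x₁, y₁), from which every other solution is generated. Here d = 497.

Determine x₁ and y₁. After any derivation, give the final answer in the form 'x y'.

√497 = [22; 3,2,2,5,6,5,2,2,3,44, …], period ℓ=10 (even) → k=9
a_0=22:  p_0=22·1+0=22,  q_0=22·0+1=1
…
a_5=6:  p_5=6·2051+379=12685,  q_5=6·92+17=569
…
a_7=2:  p_7=2·65476+12685=143637,  q_7=2·2937+569=6443
a_8=2:  p_8=2·143637+65476=352750,  q_8=2·6443+2937=15823
a_9=3:  p_9=3·352750+143637=1201887,  q_9=3·15823+6443=53912
fundamental: x₁=1201887, y₁=53912  (since 1444532360769 − 497·2906503744 = 1)

1201887 53912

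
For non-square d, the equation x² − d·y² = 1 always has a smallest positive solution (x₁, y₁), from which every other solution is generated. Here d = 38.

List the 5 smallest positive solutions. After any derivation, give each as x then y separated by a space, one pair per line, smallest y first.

37 6
2737 444
202501 32850
14982337 2430456
1108490437 179820894

[6; 6,12] for √38; ℓ=2 ⇒ convergent index 1
a_0=6:  p_0=6·1+0=6,  q_0=6·0+1=1
a_1=6:  p_1=6·6+1=37,  q_1=6·1+0=6
→ (37, 6).  Check: 37²=1369, 38·6²=1368, difference 1.
n=2: (37,6)∘(37,6) = (37·37+38·6·6, 37·6+6·37) = (2737,444)
n=3: (2737,444)∘(37,6) = (37·2737+38·6·444, 37·444+6·2737) = (202501,32850)
n=4: (202501,32850)∘(37,6) = (37·202501+38·6·32850, 37·32850+6·202501) = (14982337,2430456)
n=5: (14982337,2430456)∘(37,6) = (37·14982337+38·6·2430456, 37·2430456+6·14982337) = (1108490437,179820894)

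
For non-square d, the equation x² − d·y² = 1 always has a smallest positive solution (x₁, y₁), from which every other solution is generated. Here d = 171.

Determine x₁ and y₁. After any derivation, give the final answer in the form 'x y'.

[13; 13,26] for √171; ℓ=2 ⇒ convergent index 1
i=0: a=13 ⇒ p=13, q=1
i=1: a=13 ⇒ p=170, q=13
fundamental: x₁=170, y₁=13  (since 28900 − 171·169 = 1)

170 13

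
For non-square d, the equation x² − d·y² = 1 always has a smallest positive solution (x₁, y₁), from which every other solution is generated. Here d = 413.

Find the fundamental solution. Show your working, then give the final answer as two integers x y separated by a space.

√413 = [20; 3,9,1,4,1,9,3,40, …], period ℓ=8 (even) → k=7
i=0: a=20 ⇒ p=20, q=1
…
i=3: a=1 ⇒ p=630, q=31
i=4: a=4 ⇒ p=3089, q=152
i=5: a=1 ⇒ p=3719, q=183
i=6: a=9 ⇒ p=36560, q=1799
i=7: a=3 ⇒ p=113399, q=5580
(x₁, y₁) = (113399, 5580);  113399² − 413·5580² = 1 ✓

113399 5580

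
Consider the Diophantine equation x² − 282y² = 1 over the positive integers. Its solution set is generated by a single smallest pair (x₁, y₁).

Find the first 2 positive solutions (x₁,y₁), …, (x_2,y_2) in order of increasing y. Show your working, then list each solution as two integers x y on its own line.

√282 → a₀=16, period (1,3,1,4,1,3,1,32); ℓ=8 even so k=7
a_0=16:  p_0=16·1+0=16,  q_0=16·0+1=1
a_1=1:  p_1=1·16+1=17,  q_1=1·1+0=1
a_2=3:  p_2=3·17+16=67,  q_2=3·1+1=4
…
a_4=4:  p_4=4·84+67=403,  q_4=4·5+4=24
a_5=1:  p_5=1·403+84=487,  q_5=1·24+5=29
a_6=3:  p_6=3·487+403=1864,  q_6=3·29+24=111
a_7=1:  p_7=1·1864+487=2351,  q_7=1·111+29=140
→ (2351, 140).  Check: 2351²=5527201, 282·140²=5527200, difference 1.
(x_2, y_2) = (2351·2351 + 282·140·140, 2351·140 + 140·2351) = (11054401, 658280)

2351 140
11054401 658280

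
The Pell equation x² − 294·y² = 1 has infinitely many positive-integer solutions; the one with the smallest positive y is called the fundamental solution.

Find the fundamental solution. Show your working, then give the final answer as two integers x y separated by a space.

4801 280

√294 → a₀=17, period (6,1,4,1,6,34); ℓ=6 even so k=5
a_0=17:  p_0=17·1+0=17,  q_0=17·0+1=1
…
a_2=1:  p_2=1·103+17=120,  q_2=1·6+1=7
…
a_4=1:  p_4=1·583+120=703,  q_4=1·34+7=41
a_5=6:  p_5=6·703+583=4801,  q_5=6·41+34=280
(x₁, y₁) = (4801, 280);  4801² − 294·280² = 1 ✓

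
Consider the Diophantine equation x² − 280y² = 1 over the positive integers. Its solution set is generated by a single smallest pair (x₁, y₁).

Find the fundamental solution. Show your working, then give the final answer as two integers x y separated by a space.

[16; 1,2,1,2,1,32] for √280; ℓ=6 ⇒ convergent index 5
a_0=16:  p_0=16·1+0=16,  q_0=16·0+1=1
a_1=1:  p_1=1·16+1=17,  q_1=1·1+0=1
a_2=2:  p_2=2·17+16=50,  q_2=2·1+1=3
a_3=1:  p_3=1·50+17=67,  q_3=1·3+1=4
a_4=2:  p_4=2·67+50=184,  q_4=2·4+3=11
a_5=1:  p_5=1·184+67=251,  q_5=1·11+4=15
→ (251, 15).  Check: 251²=63001, 280·15²=63000, difference 1.

251 15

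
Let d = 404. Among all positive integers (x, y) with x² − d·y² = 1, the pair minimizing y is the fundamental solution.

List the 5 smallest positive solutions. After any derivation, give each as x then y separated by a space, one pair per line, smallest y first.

201 10
80801 4020
32481801 1616030
13057603201 649640040
5249124005001 261153680050

d=404: √d = [20; 10,40] (ℓ=2, even), read p_1/q_1
k=0  a_k=20  p_k/q_k = 20/1
k=1  a_k=10  p_k/q_k = 201/10
fundamental: x₁=201, y₁=10  (since 40401 − 404·100 = 1)
(201+10√404)^2 = 80801 + 4020√404
(201+10√404)^3 = 32481801 + 1616030√404
(201+10√404)^4 = 13057603201 + 649640040√404
(201+10√404)^5 = 5249124005001 + 261153680050√404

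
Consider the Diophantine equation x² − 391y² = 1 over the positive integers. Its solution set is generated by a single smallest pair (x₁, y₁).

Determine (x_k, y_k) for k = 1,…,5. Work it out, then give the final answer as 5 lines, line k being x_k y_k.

d=391: √d = [19; 1,3,2,2,1,…,3,1,38] (ℓ=16, even), read p_15/q_15
step 0: (19, 1)  from 19·(1,0) + (0,1)
step 1: (20, 1)  from 1·(19,1) + (1,0)
step 2: (79, 4)  from 3·(20,1) + (19,1)
…
step 5: (613, 31)  from 1·(435,22) + (178,9)
…
step 7: (2709, 137)  from 2·(1048,53) + (613,31)
…
step 14: (5678083, 287153)  from 3·(1660597,83980) + (696292,35213)
step 15: (7338680, 371133)  from 1·(5678083,287153) + (1660597,83980)
fundamental: x₁=7338680, y₁=371133  (since 53856224142400 − 391·137739703689 = 1)
(x_2, y_2) = (7338680·7338680 + 391·371133·371133, 7338680·371133 + 371133·7338680) = (107712448284799, 5447252648880)
(x_3, y_3) = (7338680·107712448284799 + 391·371133·5447252648880, 7338680·5447252648880 + 371133·107712448284799) = (1580934379957370111960, 79951288138564985667)
(x_4, y_4) = (7338680·1580934379957370111960 + 391·371133·79951288138564985667, 7338680·79951288138564985667 + 371133·1580934379957370111960) = (23203943031010998074028940801, 1173473838473442730776750240)
(x_5, y_5) = (7338680·23203943031010998074028940801 + 391·371133·1173473838473442730776750240, 7338680·1173473838473442730776750240 + 371133·23203943031010998074028940801) = (340572625285638001757449457184853400, 17223497977856489447705304337580733)

7338680 371133
107712448284799 5447252648880
1580934379957370111960 79951288138564985667
23203943031010998074028940801 1173473838473442730776750240
340572625285638001757449457184853400 17223497977856489447705304337580733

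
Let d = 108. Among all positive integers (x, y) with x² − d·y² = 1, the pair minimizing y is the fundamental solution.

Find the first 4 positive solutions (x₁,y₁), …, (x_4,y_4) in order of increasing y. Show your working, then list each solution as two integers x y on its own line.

1351 130
3650401 351260
9863382151 949104390
26650854921601 2564479710520

d=108: √d = [10; 2,1,1,4,1,1,2,20] (ℓ=8, even), read p_7/q_7
step 0: (10, 1)  from 10·(1,0) + (0,1)
…
step 2: (31, 3)  from 1·(21,2) + (10,1)
step 3: (52, 5)  from 1·(31,3) + (21,2)
…
step 5: (291, 28)  from 1·(239,23) + (52,5)
step 6: (530, 51)  from 1·(291,28) + (239,23)
step 7: (1351, 130)  from 2·(530,51) + (291,28)
→ (1351, 130).  Check: 1351²=1825201, 108·130²=1825200, difference 1.
(x_2, y_2) = (1351·1351 + 108·130·130, 1351·130 + 130·1351) = (3650401, 351260)
(x_3, y_3) = (1351·3650401 + 108·130·351260, 1351·351260 + 130·3650401) = (9863382151, 949104390)
(x_4, y_4) = (1351·9863382151 + 108·130·949104390, 1351·949104390 + 130·9863382151) = (26650854921601, 2564479710520)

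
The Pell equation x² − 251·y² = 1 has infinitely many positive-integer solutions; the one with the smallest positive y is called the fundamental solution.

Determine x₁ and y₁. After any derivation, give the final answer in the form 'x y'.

3674890 231957

d=251: √d = [15; 1,5,2,1,2,…,5,1,30] (ℓ=14, even), read p_13/q_13
step 0: (15, 1)  from 15·(1,0) + (0,1)
step 1: (16, 1)  from 1·(15,1) + (1,0)
…
step 5: (808, 51)  from 2·(301,19) + (206,13)
step 6: (1917, 121)  from 2·(808,51) + (301,19)
step 7: (29563, 1866)  from 15·(1917,121) + (808,51)
step 8: (61043, 3853)  from 2·(29563,1866) + (1917,121)
step 9: (151649, 9572)  from 2·(61043,3853) + (29563,1866)
step 10: (212692, 13425)  from 1·(151649,9572) + (61043,3853)
step 11: (577033, 36422)  from 2·(212692,13425) + (151649,9572)
step 12: (3097857, 195535)  from 5·(577033,36422) + (212692,13425)
step 13: (3674890, 231957)  from 1·(3097857,195535) + (577033,36422)
fundamental: x₁=3674890, y₁=231957  (since 13504816512100 − 251·53804049849 = 1)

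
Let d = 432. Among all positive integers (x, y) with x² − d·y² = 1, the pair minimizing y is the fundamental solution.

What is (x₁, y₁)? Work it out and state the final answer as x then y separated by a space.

√432 → a₀=20, period (1,3,1,1,1,3,1,40); ℓ=8 even so k=7
a_0=20:  p_0=20·1+0=20,  q_0=20·0+1=1
a_1=1:  p_1=1·20+1=21,  q_1=1·1+0=1
…
a_3=1:  p_3=1·83+21=104,  q_3=1·4+1=5
…
a_5=1:  p_5=1·187+104=291,  q_5=1·9+5=14
a_6=3:  p_6=3·291+187=1060,  q_6=3·14+9=51
a_7=1:  p_7=1·1060+291=1351,  q_7=1·51+14=65
(x₁, y₁) = (1351, 65);  1351² − 432·65² = 1 ✓

1351 65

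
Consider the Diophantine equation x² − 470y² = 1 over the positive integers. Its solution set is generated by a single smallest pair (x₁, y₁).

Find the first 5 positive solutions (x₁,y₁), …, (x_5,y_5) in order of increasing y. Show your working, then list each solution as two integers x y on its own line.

1691 78
5718961 263796
19341524411 892157994
65413029839041 3017278071912
221226847574112251 10204433547048390

[21; 1,2,8,2,1,42] for √470; ℓ=6 ⇒ convergent index 5
i=0: a=21 ⇒ p=21, q=1
…
i=2: a=2 ⇒ p=65, q=3
…
i=4: a=2 ⇒ p=1149, q=53
i=5: a=1 ⇒ p=1691, q=78
fundamental: x₁=1691, y₁=78  (since 2859481 − 470·6084 = 1)
n=2: (1691,78)∘(1691,78) = (1691·1691+470·78·78, 1691·78+78·1691) = (5718961,263796)
n=3: (5718961,263796)∘(1691,78) = (1691·5718961+470·78·263796, 1691·263796+78·5718961) = (19341524411,892157994)
n=4: (19341524411,892157994)∘(1691,78) = (1691·19341524411+470·78·892157994, 1691·892157994+78·19341524411) = (65413029839041,3017278071912)
n=5: (65413029839041,3017278071912)∘(1691,78) = (1691·65413029839041+470·78·3017278071912, 1691·3017278071912+78·65413029839041) = (221226847574112251,10204433547048390)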